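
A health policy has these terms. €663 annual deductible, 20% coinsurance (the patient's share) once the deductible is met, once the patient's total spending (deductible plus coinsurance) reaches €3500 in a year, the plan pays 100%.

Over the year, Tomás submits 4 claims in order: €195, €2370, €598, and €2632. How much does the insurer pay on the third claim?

#1 (€195): entire amount goes to the deductible. Patient owes €195 (running OOP €195). Insurer: €195 − €195 = €0.
#2 (€2370): €468 to deductible, leaving €1902; 20% of €1902 = €380.40. Patient owes €848.40 (running OOP €1043.40). Plan pays €2370 − €848.40 = €1521.60.
#3 (€598): deductible met; 20% of €598 = €119.60. Cost to patient: €119.60. OOP to date €1163. Plan pays €598 − €119.60 = €478.40.

€478.40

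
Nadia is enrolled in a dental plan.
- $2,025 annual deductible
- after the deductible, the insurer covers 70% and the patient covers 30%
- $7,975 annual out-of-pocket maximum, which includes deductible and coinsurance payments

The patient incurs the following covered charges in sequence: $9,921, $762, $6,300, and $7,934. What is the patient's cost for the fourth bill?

Claim 1 ($9,921): deductible takes $2,025, $7,896 remains; 30% of $7,896 = $2,368.80. Patient owes $4,393.80 (running OOP $4,393.80).
Claim 2 ($762): 30% coinsurance on $762 = $228.60. Cost to patient: $228.60. OOP to date $4,622.40.
Claim 3 ($6,300): 30% coinsurance on $6,300 = $1,890. Patient pays $1,890; OOP now $6,512.40.
Claim 4 ($7,934): deductible met; 30% of $7,934 = $2,380.20. That would push OOP to $8,892.60, over the $7,975 cap, so patient pays $7,975 − $6,512.40 = $1,462.60.

$1,462.60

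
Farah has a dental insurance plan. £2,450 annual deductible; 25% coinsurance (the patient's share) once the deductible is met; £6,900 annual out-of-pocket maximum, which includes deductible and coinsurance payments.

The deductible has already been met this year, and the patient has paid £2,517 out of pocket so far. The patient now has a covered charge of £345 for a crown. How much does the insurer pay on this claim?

The deductible is already satisfied, so the full bill goes to coinsurance.
Patient's 25% share of £345 is £86.25.
Cumulative spending £2,517 + £86.25 = £2,603.25 stays under the £6,900 maximum.
The plan picks up £345 − £86.25 = £258.75.

£258.75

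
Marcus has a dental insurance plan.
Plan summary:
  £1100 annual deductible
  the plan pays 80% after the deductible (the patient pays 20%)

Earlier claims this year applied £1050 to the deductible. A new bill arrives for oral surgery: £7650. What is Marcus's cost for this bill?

£1050 of the £1100 deductible is already met, leaving £50.
That leaves £7650 − £50 = £7600 for coinsurance.
20% of £7600 = £1520 falls to the patient.
That puts the patient's cost at £50 + £1520 = £1570.

£1570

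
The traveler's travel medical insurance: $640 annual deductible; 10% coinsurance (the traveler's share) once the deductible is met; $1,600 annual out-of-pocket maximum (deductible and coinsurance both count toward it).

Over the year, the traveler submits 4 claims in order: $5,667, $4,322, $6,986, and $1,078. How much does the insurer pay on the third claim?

$6,960.90

Bill 1, $5,667: $640 finishes the deductible; $5,027 goes to coinsurance; 10% of $5,027 = $502.70. Traveler pays $1,142.70; OOP now $1,142.70. Plan pays $5,667 − $1,142.70 = $4,524.30.
Bill 2, $4,322: deductible met; 10% of $4,322 = $432.20. Traveler owes $432.20 (running OOP $1,574.90). Insurer: $4,322 − $432.20 = $3,889.80.
Bill 3, $6,986: 10% coinsurance on $6,986 = $698.60. That would push OOP to $2,273.50, over the $1,600 cap, so traveler pays $1,600 − $1,574.90 = $25.10. Insurer: $6,986 − $25.10 = $6,960.90.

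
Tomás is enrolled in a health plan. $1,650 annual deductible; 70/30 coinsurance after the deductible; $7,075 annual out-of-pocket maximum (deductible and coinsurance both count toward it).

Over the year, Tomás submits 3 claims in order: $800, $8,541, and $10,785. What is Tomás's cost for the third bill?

Bill 1, $800: all of it applies to the deductible. Cost to patient: $800. OOP to date $800.
Bill 2, $8,541: deductible takes $850, $7,691 remains; patient's 30% is $2,307.30. Cost to patient: $3,157.30. OOP to date $3,957.30.
Bill 3, $10,785: deductible already satisfied, so patient's share is 30% × $10,785 = $3,235.50. Adding that to $3,957.30 gives $7,192.80, past the $7,075 cap; patient pays only $7,075 − $3,957.30 = $3,117.70.

$3,117.70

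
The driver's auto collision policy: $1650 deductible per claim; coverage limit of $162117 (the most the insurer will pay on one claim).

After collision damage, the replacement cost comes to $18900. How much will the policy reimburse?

$17250

After the deductible, $18900 − $1650 = $17250 remains.
$17250 ≤ $162117, so the limit doesn't bind; insurer pays $17250.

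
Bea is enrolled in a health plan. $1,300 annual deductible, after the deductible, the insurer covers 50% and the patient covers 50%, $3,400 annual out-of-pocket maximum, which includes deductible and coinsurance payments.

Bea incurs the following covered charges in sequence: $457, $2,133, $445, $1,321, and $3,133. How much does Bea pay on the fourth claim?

Bill 1, $457: fully absorbed by the deductible. Cost to patient: $457. OOP to date $457.
Bill 2, $2,133: deductible takes $843, $1,290 remains; 50% of $1,290 = $645. Cost to patient: $1,488. OOP to date $1,945.
Bill 3, $445: deductible met; 50% of $445 = $222.50. Patient pays $222.50; OOP now $2,167.50.
Bill 4, $1,321: deductible already satisfied, so patient's share is 50% × $1,321 = $660.50. Cost to patient: $660.50. OOP to date $2,828.

$660.50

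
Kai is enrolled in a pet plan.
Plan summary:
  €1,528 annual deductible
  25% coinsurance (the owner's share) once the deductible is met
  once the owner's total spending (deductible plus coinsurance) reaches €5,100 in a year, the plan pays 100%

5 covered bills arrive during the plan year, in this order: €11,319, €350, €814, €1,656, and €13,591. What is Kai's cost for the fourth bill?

Bill 1, €11,319: €1,528 to deductible, leaving €9,791; owner's 25% is €2,447.75. Cost to owner: €3,975.75. OOP to date €3,975.75.
Bill 2, €350: deductible already satisfied, so owner's share is 25% × €350 = €87.50. Owner owes €87.50 (running OOP €4,063.25).
Bill 3, €814: deductible met; 25% of €814 = €203.50. Owner owes €203.50 (running OOP €4,266.75).
Bill 4, €1,656: 25% coinsurance on €1,656 = €414. Owner owes €414 (running OOP €4,680.75).

€414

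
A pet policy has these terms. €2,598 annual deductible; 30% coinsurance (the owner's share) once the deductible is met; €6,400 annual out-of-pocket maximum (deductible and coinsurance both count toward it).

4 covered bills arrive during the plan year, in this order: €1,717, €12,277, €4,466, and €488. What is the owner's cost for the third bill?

Claim 1 (€1,717): fully absorbed by the deductible. Owner pays €1,717; OOP now €1,717.
Claim 2 (€12,277): deductible takes €881, €11,396 remains; coinsurance €11,396 × 30% = €3,418.80. Cost to owner: €4,299.80. OOP to date €6,016.80.
Claim 3 (€4,466): 30% coinsurance on €4,466 = €1,339.80. Adding that to €6,016.80 gives €7,356.60, past the €6,400 cap; owner pays only €6,400 − €6,016.80 = €383.20.

€383.20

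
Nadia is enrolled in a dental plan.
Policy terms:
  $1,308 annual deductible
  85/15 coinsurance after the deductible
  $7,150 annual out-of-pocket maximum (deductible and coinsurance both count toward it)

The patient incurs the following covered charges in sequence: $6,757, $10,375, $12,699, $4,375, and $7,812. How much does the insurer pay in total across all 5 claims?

#1 ($6,757): deductible takes $1,308, $5,449 remains; 15% of $5,449 = $817.35. Patient owes $2,125.35 (running OOP $2,125.35). Plan pays $6,757 − $2,125.35 = $4,631.65.
#2 ($10,375): 15% coinsurance on $10,375 = $1,556.25. Patient pays $1,556.25; OOP now $3,681.60. Plan pays $10,375 − $1,556.25 = $8,818.75.
#3 ($12,699): deductible met; 15% of $12,699 = $1,904.85. Patient owes $1,904.85 (running OOP $5,586.45). Plan pays $12,699 − $1,904.85 = $10,794.15.
#4 ($4,375): deductible already satisfied, so patient's share is 15% × $4,375 = $656.25. Patient pays $656.25; OOP now $6,242.70. Plan pays $4,375 − $656.25 = $3,718.75.
#5 ($7,812): 15% coinsurance on $7,812 = $1,171.80. OOP would hit $7,414.50 > $7,150, so the cap limits the patient to $7,150 − $6,242.70 = $907.30. Insurer: $7,812 − $907.30 = $6,904.70.
Insurer total: $4,631.65 + $8,818.75 + $10,794.15 + $3,718.75 + $6,904.70 = $34,868.

$34,868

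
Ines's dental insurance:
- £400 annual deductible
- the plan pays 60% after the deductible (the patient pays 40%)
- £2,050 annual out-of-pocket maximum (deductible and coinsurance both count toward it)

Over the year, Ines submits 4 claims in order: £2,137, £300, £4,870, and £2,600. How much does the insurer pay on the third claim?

#1 (£2,137): £400 to deductible, leaving £1,737; coinsurance £1,737 × 40% = £694.80. Patient pays £1,094.80; OOP now £1,094.80. Insurer: £2,137 − £1,094.80 = £1,042.20.
#2 (£300): 40% coinsurance on £300 = £120. Patient owes £120 (running OOP £1,214.80). Insurer: £300 − £120 = £180.
#3 (£4,870): deductible met; 40% of £4,870 = £1,948. OOP would hit £3,162.80 > £2,050, so the cap limits the patient to £2,050 − £1,214.80 = £835.20. Plan pays £4,870 − £835.20 = £4,034.80.

£4,034.80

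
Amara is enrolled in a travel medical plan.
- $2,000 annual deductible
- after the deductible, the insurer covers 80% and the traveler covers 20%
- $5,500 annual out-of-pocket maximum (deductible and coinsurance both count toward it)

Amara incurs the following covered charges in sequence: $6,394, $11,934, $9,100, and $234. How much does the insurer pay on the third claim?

$8,865.60

#1 ($6,394): $2,000 to deductible, leaving $4,394; 20% of $4,394 = $878.80. Traveler owes $2,878.80 (running OOP $2,878.80). Insurer: $6,394 − $2,878.80 = $3,515.20.
#2 ($11,934): deductible already satisfied, so traveler's share is 20% × $11,934 = $2,386.80. Traveler pays $2,386.80; OOP now $5,265.60. Insurer: $11,934 − $2,386.80 = $9,547.20.
#3 ($9,100): 20% coinsurance on $9,100 = $1,820. That would push OOP to $7,085.60, over the $5,500 cap, so traveler pays $5,500 − $5,265.60 = $234.40. Plan pays $9,100 − $234.40 = $8,865.60.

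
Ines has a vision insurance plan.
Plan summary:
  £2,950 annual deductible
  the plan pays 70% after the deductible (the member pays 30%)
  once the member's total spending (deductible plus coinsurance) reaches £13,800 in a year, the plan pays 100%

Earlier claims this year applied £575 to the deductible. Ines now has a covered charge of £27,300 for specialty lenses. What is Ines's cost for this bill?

£9,852.50

£575 of the £2,950 deductible is already met, leaving £2,375.
That leaves £27,300 − £2,375 = £24,925 for coinsurance.
30% of £24,925 = £7,477.50 falls to the member.
That puts the member's cost at £2,375 + £7,477.50 = £9,852.50 before any cap.
Total out-of-pocket so far would be £575 + £9,852.50 = £10,427.50, below the £13,800 cap — no reduction.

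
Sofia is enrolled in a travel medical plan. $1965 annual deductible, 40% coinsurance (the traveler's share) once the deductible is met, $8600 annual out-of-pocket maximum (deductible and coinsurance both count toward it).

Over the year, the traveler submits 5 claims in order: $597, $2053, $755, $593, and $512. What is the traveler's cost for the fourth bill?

$237.20

Claim 1 ($597): fully absorbed by the deductible. Traveler owes $597 (running OOP $597).
Claim 2 ($2053): $1368 to deductible, leaving $685; coinsurance $685 × 40% = $274. Cost to traveler: $1642. OOP to date $2239.
Claim 3 ($755): deductible met; 40% of $755 = $302. Cost to traveler: $302. OOP to date $2541.
Claim 4 ($593): deductible already satisfied, so traveler's share is 40% × $593 = $237.20. Traveler pays $237.20; OOP now $2778.20.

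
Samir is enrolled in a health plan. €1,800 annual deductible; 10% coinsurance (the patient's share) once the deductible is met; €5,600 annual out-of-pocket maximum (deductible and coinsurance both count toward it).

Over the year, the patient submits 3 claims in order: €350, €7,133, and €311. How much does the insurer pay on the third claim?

Bill 1, €350: fully absorbed by the deductible. Patient pays €350; OOP now €350. Plan pays €350 − €350 = €0.
Bill 2, €7,133: €1,450 to deductible, leaving €5,683; coinsurance €5,683 × 10% = €568.30. Patient owes €2,018.30 (running OOP €2,368.30). Insurer: €7,133 − €2,018.30 = €5,114.70.
Bill 3, €311: deductible met; 10% of €311 = €31.10. Cost to patient: €31.10. OOP to date €2,399.40. Plan pays €311 − €31.10 = €279.90.

€279.90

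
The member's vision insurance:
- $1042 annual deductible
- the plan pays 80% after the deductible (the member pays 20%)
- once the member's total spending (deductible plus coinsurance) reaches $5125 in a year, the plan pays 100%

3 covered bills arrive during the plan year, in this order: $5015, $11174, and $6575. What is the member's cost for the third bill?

#1 ($5015): $1042 to deductible, leaving $3973; member's 20% is $794.60. Member owes $1836.60 (running OOP $1836.60).
#2 ($11174): deductible already satisfied, so member's share is 20% × $11174 = $2234.80. Member pays $2234.80; OOP now $4071.40.
#3 ($6575): deductible already satisfied, so member's share is 20% × $6575 = $1315. Adding that to $4071.40 gives $5386.40, past the $5125 cap; member pays only $5125 − $4071.40 = $1053.60.

$1053.60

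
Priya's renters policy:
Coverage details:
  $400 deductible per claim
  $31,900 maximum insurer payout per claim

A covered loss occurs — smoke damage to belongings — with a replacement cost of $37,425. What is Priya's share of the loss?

$5,525

Subtract the deductible: $37,425 − $400 = $37,025.
Since $37,025 > $31,900, the payout is capped at $31,900.
The tenant bears the rest of the original loss: $37,425 − $31,900 = $5,525.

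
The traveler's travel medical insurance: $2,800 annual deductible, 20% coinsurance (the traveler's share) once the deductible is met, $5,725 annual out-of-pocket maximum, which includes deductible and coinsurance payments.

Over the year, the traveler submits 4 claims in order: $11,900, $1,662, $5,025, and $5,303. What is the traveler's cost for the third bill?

Claim 1 — $11,900: deductible takes $2,800, $9,100 remains; traveler's 20% is $1,820. Traveler pays $4,620; OOP now $4,620.
Claim 2 — $1,662: deductible met; 20% of $1,662 = $332.40. Cost to traveler: $332.40. OOP to date $4,952.40.
Claim 3 — $5,025: 20% coinsurance on $5,025 = $1,005. OOP would hit $5,957.40 > $5,725, so the cap limits the traveler to $5,725 − $4,952.40 = $772.60.

$772.60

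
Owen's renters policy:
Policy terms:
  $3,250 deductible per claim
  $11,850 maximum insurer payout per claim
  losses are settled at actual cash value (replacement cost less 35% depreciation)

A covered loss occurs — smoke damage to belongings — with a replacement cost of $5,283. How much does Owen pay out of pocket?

Actual cash value after 35% depreciation: $5,283 × 65% = $3,433.95.
After the deductible, $3,433.95 − $3,250 = $183.95 remains.
$183.95 is within the $11,850 limit, so the insurer pays $183.95.
Out of pocket: $5,283 − $183.95 = $5,099.05.

$5,099.05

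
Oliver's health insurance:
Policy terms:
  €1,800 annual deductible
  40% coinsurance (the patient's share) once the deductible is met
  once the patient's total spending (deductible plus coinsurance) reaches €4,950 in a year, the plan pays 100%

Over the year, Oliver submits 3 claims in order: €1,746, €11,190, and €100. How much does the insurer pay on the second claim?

#1 (€1,746): entire amount goes to the deductible. Patient owes €1,746 (running OOP €1,746). Plan pays €1,746 − €1,746 = €0.
#2 (€11,190): €54 to deductible, leaving €11,136; patient's 40% is €4,454.40. Together that's €54 + €4,454.40 = €4,508.40. Adding that to €1,746 gives €6,254.40, past the €4,950 cap; patient pays only €4,950 − €1,746 = €3,204. Insurer: €11,190 − €3,204 = €7,986.

€7,986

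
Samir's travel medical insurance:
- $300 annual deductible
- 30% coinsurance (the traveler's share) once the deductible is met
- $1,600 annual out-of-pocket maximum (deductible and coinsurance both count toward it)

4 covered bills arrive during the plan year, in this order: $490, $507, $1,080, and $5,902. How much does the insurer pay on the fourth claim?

$5,135.10

#1 ($490): deductible takes $300, $190 remains; traveler's 30% is $57. Traveler pays $357; OOP now $357. Plan pays $490 − $357 = $133.
#2 ($507): 30% coinsurance on $507 = $152.10. Traveler owes $152.10 (running OOP $509.10). Insurer: $507 − $152.10 = $354.90.
#3 ($1,080): deductible met; 30% of $1,080 = $324. Traveler owes $324 (running OOP $833.10). Plan pays $1,080 − $324 = $756.
#4 ($5,902): 30% coinsurance on $5,902 = $1,770.60. That would push OOP to $2,603.70, over the $1,600 cap, so traveler pays $1,600 − $833.10 = $766.90. Plan pays $5,902 − $766.90 = $5,135.10.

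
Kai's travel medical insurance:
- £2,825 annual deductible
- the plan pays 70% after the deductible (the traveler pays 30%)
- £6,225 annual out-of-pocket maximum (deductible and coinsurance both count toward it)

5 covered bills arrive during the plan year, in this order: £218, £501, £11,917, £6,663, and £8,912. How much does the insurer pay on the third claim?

£6,867.70

Claim 1 (£218): entire amount goes to the deductible. Traveler pays £218; OOP now £218. Insurer: £218 − £218 = £0.
Claim 2 (£501): all of it applies to the deductible. Traveler owes £501 (running OOP £719). Plan pays £501 − £501 = £0.
Claim 3 (£11,917): £2,106 finishes the deductible; £9,811 goes to coinsurance; traveler's 30% is £2,943.30. Traveler pays £5,049.30; OOP now £5,768.30. Insurer: £11,917 − £5,049.30 = £6,867.70.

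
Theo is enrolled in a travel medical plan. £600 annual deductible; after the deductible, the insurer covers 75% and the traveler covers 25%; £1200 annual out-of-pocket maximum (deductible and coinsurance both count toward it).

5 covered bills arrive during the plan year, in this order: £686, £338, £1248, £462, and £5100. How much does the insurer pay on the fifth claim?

£5033.50

Claim 1 — £686: £600 to deductible, leaving £86; traveler's 25% is £21.50. Traveler owes £621.50 (running OOP £621.50). Insurer: £686 − £621.50 = £64.50.
Claim 2 — £338: deductible already satisfied, so traveler's share is 25% × £338 = £84.50. Cost to traveler: £84.50. OOP to date £706. Plan pays £338 − £84.50 = £253.50.
Claim 3 — £1248: deductible met; 25% of £1248 = £312. Traveler pays £312; OOP now £1018. Plan pays £1248 − £312 = £936.
Claim 4 — £462: deductible already satisfied, so traveler's share is 25% × £462 = £115.50. Traveler pays £115.50; OOP now £1133.50. Insurer: £462 − £115.50 = £346.50.
Claim 5 — £5100: 25% coinsurance on £5100 = £1275. That would push OOP to £2408.50, over the £1200 cap, so traveler pays £1200 − £1133.50 = £66.50. Insurer: £5100 − £66.50 = £5033.50.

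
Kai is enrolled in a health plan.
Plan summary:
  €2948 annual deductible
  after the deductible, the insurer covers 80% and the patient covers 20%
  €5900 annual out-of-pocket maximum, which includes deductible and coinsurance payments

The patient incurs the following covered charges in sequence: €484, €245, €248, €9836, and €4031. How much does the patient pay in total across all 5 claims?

€5327.20

Bill 1, €484: fully absorbed by the deductible. Patient owes €484 (running OOP €484).
Bill 2, €245: entire amount goes to the deductible. Patient pays €245; OOP now €729.
Bill 3, €248: entire amount goes to the deductible. Cost to patient: €248. OOP to date €977.
Bill 4, €9836: deductible takes €1971, €7865 remains; 20% of €7865 = €1573. Patient pays €3544; OOP now €4521.
Bill 5, €4031: deductible already satisfied, so patient's share is 20% × €4031 = €806.20. Patient owes €806.20 (running OOP €5327.20).
Total paid by the patient: €484 + €245 + €248 + €3544 + €806.20 = €5327.20.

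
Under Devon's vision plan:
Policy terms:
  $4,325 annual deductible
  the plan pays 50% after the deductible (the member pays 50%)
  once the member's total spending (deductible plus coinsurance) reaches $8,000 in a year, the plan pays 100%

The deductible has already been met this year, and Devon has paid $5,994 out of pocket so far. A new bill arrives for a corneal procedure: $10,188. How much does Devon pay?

The deductible is already satisfied, so the full bill goes to coinsurance.
50% of $10,188 = $5,094 falls to the member.
Adding $5,094 to the $5,994 already spent would give $11,088, which exceeds the $8,000 cap; the member pays just $8,000 − $5,994 = $2,006.

$2,006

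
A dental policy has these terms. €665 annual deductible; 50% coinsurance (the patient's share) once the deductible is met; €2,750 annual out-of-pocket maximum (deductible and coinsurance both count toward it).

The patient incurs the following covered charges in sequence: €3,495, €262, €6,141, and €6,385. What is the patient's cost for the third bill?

#1 (€3,495): €665 finishes the deductible; €2,830 goes to coinsurance; coinsurance €2,830 × 50% = €1,415. Patient owes €2,080 (running OOP €2,080).
#2 (€262): deductible met; 50% of €262 = €131. Patient pays €131; OOP now €2,211.
#3 (€6,141): deductible met; 50% of €6,141 = €3,070.50. OOP would hit €5,281.50 > €2,750, so the cap limits the patient to €2,750 − €2,211 = €539.

€539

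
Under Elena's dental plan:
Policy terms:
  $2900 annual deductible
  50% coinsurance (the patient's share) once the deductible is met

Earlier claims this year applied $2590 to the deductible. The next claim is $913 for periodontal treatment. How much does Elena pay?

$2590 of the $2900 deductible is already met, leaving $310.
After the $310 deductible portion, $913 − $310 = $603 is subject to coinsurance.
Coinsurance: $603 × 50% = $301.50.
Patient responsibility: $310 + $301.50 = $611.50.

$611.50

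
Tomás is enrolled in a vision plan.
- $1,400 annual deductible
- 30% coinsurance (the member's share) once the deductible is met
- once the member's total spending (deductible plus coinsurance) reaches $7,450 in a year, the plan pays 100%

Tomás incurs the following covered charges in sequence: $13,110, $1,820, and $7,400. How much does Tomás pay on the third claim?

Claim 1 ($13,110): $1,400 to deductible, leaving $11,710; member's 30% is $3,513. Member owes $4,913 (running OOP $4,913).
Claim 2 ($1,820): deductible met; 30% of $1,820 = $546. Member pays $546; OOP now $5,459.
Claim 3 ($7,400): deductible met; 30% of $7,400 = $2,220. That would push OOP to $7,679, over the $7,450 cap, so member pays $7,450 − $5,459 = $1,991.

$1,991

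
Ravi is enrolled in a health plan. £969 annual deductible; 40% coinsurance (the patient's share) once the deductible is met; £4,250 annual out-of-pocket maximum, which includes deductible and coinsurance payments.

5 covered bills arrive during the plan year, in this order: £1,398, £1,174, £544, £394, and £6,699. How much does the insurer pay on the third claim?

Claim 1 — £1,398: £969 to deductible, leaving £429; 40% of £429 = £171.60. Cost to patient: £1,140.60. OOP to date £1,140.60. Plan pays £1,398 − £1,140.60 = £257.40.
Claim 2 — £1,174: deductible met; 40% of £1,174 = £469.60. Cost to patient: £469.60. OOP to date £1,610.20. Insurer: £1,174 − £469.60 = £704.40.
Claim 3 — £544: deductible met; 40% of £544 = £217.60. Patient owes £217.60 (running OOP £1,827.80). Plan pays £544 − £217.60 = £326.40.

£326.40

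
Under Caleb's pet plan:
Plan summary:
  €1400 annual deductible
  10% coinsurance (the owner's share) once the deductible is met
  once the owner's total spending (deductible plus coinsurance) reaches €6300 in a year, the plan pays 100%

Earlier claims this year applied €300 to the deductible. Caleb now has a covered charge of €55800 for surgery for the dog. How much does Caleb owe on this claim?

Deductible still to meet: €1400 − €300 = €1100.
That leaves €55800 − €1100 = €54700 for coinsurance.
Owner's 10% share of €54700 is €5470.
Owner responsibility before any cap: €1100 + €5470 = €6570.
That would bring total out-of-pocket to €6870, past the €6300 cap. The owner is capped at €6300 − €300 = €6000 on this claim.

€6000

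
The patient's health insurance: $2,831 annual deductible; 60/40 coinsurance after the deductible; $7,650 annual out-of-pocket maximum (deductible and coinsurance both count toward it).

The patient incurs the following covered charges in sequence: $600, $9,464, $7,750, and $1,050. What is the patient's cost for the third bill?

$1,925.80

Claim 1 ($600): entire amount goes to the deductible. Patient owes $600 (running OOP $600).
Claim 2 ($9,464): $2,231 finishes the deductible; $7,233 goes to coinsurance; patient's 40% is $2,893.20. Cost to patient: $5,124.20. OOP to date $5,724.20.
Claim 3 ($7,750): deductible met; 40% of $7,750 = $3,100. Adding that to $5,724.20 gives $8,824.20, past the $7,650 cap; patient pays only $7,650 − $5,724.20 = $1,925.80.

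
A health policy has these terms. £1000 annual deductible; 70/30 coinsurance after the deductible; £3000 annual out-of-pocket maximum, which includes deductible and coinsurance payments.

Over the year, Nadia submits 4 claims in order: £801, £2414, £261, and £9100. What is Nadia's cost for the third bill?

£78.30

Claim 1 — £801: all of it applies to the deductible. Cost to patient: £801. OOP to date £801.
Claim 2 — £2414: £199 finishes the deductible; £2215 goes to coinsurance; coinsurance £2215 × 30% = £664.50. Patient pays £863.50; OOP now £1664.50.
Claim 3 — £261: deductible met; 30% of £261 = £78.30. Cost to patient: £78.30. OOP to date £1742.80.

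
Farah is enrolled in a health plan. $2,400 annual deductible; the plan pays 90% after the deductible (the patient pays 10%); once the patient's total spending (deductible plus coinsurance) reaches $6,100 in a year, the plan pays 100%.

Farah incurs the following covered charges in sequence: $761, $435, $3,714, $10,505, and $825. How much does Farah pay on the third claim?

#1 ($761): all of it applies to the deductible. Patient owes $761 (running OOP $761).
#2 ($435): entire amount goes to the deductible. Patient owes $435 (running OOP $1,196).
#3 ($3,714): $1,204 finishes the deductible; $2,510 goes to coinsurance; coinsurance $2,510 × 10% = $251. Patient owes $1,455 (running OOP $2,651).

$1,455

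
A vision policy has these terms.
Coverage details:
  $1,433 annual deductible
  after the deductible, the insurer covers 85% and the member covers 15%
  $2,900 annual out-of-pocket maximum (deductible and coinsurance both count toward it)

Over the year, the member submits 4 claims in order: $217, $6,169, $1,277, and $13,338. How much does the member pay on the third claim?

#1 ($217): entire amount goes to the deductible. Member owes $217 (running OOP $217).
#2 ($6,169): $1,216 to deductible, leaving $4,953; 15% of $4,953 = $742.95. Cost to member: $1,958.95. OOP to date $2,175.95.
#3 ($1,277): deductible already satisfied, so member's share is 15% × $1,277 = $191.55. Member owes $191.55 (running OOP $2,367.50).

$191.55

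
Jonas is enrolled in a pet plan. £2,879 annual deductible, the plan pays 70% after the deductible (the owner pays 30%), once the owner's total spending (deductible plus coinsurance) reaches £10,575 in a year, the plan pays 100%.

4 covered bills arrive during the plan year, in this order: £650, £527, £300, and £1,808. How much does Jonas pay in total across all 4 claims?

£3,000.80

Claim 1 (£650): fully absorbed by the deductible. Owner pays £650; OOP now £650.
Claim 2 (£527): entire amount goes to the deductible. Owner owes £527 (running OOP £1,177).
Claim 3 (£300): fully absorbed by the deductible. Cost to owner: £300. OOP to date £1,477.
Claim 4 (£1,808): £1,402 finishes the deductible; £406 goes to coinsurance; owner's 30% is £121.80. Owner pays £1,523.80; OOP now £3,000.80.
Total paid by the owner: £650 + £527 + £300 + £1,523.80 = £3,000.80.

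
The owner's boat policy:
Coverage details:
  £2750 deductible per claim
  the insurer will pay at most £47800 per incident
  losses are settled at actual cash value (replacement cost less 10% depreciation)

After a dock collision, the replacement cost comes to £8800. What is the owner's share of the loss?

£3630

At 10% depreciation, ACV = £8800 − £880 = £7920.
Subtract the deductible: £7920 − £2750 = £5170.
£5170 is within the £47800 limit, so the insurer pays £5170.
The owner bears the rest of the original loss: £8800 − £5170 = £3630.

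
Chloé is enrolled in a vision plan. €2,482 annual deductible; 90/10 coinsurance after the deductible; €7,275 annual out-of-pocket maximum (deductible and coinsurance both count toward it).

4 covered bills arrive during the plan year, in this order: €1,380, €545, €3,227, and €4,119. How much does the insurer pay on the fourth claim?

€3,707.10

#1 (€1,380): all of it applies to the deductible. Cost to member: €1,380. OOP to date €1,380. Insurer: €1,380 − €1,380 = €0.
#2 (€545): entire amount goes to the deductible. Cost to member: €545. OOP to date €1,925. Plan pays €545 − €545 = €0.
#3 (€3,227): deductible takes €557, €2,670 remains; coinsurance €2,670 × 10% = €267. Member owes €824 (running OOP €2,749). Plan pays €3,227 − €824 = €2,403.
#4 (€4,119): 10% coinsurance on €4,119 = €411.90. Cost to member: €411.90. OOP to date €3,160.90. Insurer: €4,119 − €411.90 = €3,707.10.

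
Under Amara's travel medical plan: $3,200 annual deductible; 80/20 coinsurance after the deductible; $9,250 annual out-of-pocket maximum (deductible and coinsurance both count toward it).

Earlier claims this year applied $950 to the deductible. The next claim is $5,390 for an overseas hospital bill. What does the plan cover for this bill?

$2,512

Remaining deductible: $3,200 − $950 = $2,250.
After the $2,250 deductible portion, $5,390 − $2,250 = $3,140 is subject to coinsurance.
20% of $3,140 = $628 falls to the traveler.
So the traveler owes $2,250 + $628 = $2,878 before any cap.
Year-to-date out-of-pocket becomes $950 + $2,878 = $3,828, still under the $9,250 maximum, so no cap applies.
Insurer pays the balance: $5,390 − $2,878 = $2,512.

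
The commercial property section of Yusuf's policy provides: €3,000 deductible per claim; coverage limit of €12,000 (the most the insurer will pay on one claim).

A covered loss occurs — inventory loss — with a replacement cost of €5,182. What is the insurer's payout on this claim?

Subtract the deductible: €5,182 − €3,000 = €2,182.
€2,182 is within the €12,000 limit, so the insurer pays €2,182.

€2,182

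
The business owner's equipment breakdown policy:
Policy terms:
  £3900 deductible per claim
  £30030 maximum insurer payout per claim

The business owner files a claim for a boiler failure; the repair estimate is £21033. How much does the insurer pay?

£17133

Subtract the deductible: £21033 − £3900 = £17133.
That's under the £30030 cap, so the insurer reimburses the full £17133.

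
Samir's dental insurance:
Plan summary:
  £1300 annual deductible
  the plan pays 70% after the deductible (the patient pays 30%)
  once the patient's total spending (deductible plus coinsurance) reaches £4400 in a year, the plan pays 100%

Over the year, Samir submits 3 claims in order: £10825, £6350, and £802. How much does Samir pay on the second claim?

£242.50

Bill 1, £10825: £1300 finishes the deductible; £9525 goes to coinsurance; 30% of £9525 = £2857.50. Patient pays £4157.50; OOP now £4157.50.
Bill 2, £6350: 30% coinsurance on £6350 = £1905. That would push OOP to £6062.50, over the £4400 cap, so patient pays £4400 − £4157.50 = £242.50.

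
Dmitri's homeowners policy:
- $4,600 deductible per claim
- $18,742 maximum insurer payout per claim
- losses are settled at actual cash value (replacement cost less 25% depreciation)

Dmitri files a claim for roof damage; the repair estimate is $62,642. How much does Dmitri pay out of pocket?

At 25% depreciation, ACV = $62,642 − $15,660.50 = $46,981.50.
Subtract the deductible: $46,981.50 − $4,600 = $42,381.50.
Since $42,381.50 > $18,742, the payout is capped at $18,742.
Homeowner's share is the uncovered remainder: $62,642 − $18,742 = $43,900.

$43,900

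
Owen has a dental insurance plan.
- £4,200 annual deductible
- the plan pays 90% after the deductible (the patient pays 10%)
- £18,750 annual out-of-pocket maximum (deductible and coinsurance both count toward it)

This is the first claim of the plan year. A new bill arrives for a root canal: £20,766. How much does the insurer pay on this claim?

£14,909.40

Nothing has been paid toward the £4,200 deductible, so the first £4,200 of this charge is applied there.
After the £4,200 deductible portion, £20,766 − £4,200 = £16,566 is subject to coinsurance.
Coinsurance: £16,566 × 10% = £1,656.60.
So the patient owes £4,200 + £1,656.60 = £5,856.60 before any cap.
Cumulative spending £0 + £5,856.60 = £5,856.60 stays under the £18,750 maximum.
The plan picks up £20,766 − £5,856.60 = £14,909.40.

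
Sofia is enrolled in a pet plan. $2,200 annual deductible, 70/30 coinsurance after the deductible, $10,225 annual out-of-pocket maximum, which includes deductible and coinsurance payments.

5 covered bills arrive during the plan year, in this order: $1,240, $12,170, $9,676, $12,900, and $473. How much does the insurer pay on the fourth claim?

$11,140.80

Claim 1 — $1,240: fully absorbed by the deductible. Owner owes $1,240 (running OOP $1,240). Plan pays $1,240 − $1,240 = $0.
Claim 2 — $12,170: deductible takes $960, $11,210 remains; coinsurance $11,210 × 30% = $3,363. Owner pays $4,323; OOP now $5,563. Insurer: $12,170 − $4,323 = $7,847.
Claim 3 — $9,676: 30% coinsurance on $9,676 = $2,902.80. Owner owes $2,902.80 (running OOP $8,465.80). Plan pays $9,676 − $2,902.80 = $6,773.20.
Claim 4 — $12,900: deductible already satisfied, so owner's share is 30% × $12,900 = $3,870. Adding that to $8,465.80 gives $12,335.80, past the $10,225 cap; owner pays only $10,225 − $8,465.80 = $1,759.20. Insurer: $12,900 − $1,759.20 = $11,140.80.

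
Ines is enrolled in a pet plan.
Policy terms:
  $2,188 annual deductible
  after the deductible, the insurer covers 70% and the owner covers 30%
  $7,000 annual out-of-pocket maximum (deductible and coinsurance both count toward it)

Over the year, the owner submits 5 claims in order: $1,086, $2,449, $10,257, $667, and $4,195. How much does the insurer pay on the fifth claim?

Claim 1 ($1,086): all of it applies to the deductible. Owner owes $1,086 (running OOP $1,086). Insurer: $1,086 − $1,086 = $0.
Claim 2 ($2,449): $1,102 finishes the deductible; $1,347 goes to coinsurance; owner's 30% is $404.10. Cost to owner: $1,506.10. OOP to date $2,592.10. Insurer: $2,449 − $1,506.10 = $942.90.
Claim 3 ($10,257): deductible already satisfied, so owner's share is 30% × $10,257 = $3,077.10. Cost to owner: $3,077.10. OOP to date $5,669.20. Plan pays $10,257 − $3,077.10 = $7,179.90.
Claim 4 ($667): 30% coinsurance on $667 = $200.10. Owner owes $200.10 (running OOP $5,869.30). Insurer: $667 − $200.10 = $466.90.
Claim 5 ($4,195): deductible already satisfied, so owner's share is 30% × $4,195 = $1,258.50. That would push OOP to $7,127.80, over the $7,000 cap, so owner pays $7,000 − $5,869.30 = $1,130.70. Plan pays $4,195 − $1,130.70 = $3,064.30.

$3,064.30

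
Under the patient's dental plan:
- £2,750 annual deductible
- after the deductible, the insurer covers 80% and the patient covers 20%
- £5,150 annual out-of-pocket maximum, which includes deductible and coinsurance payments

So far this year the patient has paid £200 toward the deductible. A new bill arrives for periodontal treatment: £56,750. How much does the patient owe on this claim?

£4,950

£200 of the £2,750 deductible is already met, leaving £2,550.
After the £2,550 deductible portion, £56,750 − £2,550 = £54,200 is subject to coinsurance.
Coinsurance: £54,200 × 20% = £10,840.
So the patient owes £2,550 + £10,840 = £13,390 before any cap.
Adding £13,390 to the £200 already spent would give £13,590, which exceeds the £5,150 cap; the patient pays just £5,150 − £200 = £4,950.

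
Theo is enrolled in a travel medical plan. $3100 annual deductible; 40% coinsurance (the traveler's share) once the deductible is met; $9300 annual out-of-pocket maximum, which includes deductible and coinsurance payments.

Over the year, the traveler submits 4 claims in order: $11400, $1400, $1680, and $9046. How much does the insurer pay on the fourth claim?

Claim 1 — $11400: $3100 finishes the deductible; $8300 goes to coinsurance; coinsurance $8300 × 40% = $3320. Cost to traveler: $6420. OOP to date $6420. Insurer: $11400 − $6420 = $4980.
Claim 2 — $1400: deductible already satisfied, so traveler's share is 40% × $1400 = $560. Cost to traveler: $560. OOP to date $6980. Plan pays $1400 − $560 = $840.
Claim 3 — $1680: deductible met; 40% of $1680 = $672. Traveler pays $672; OOP now $7652. Insurer: $1680 − $672 = $1008.
Claim 4 — $9046: 40% coinsurance on $9046 = $3618.40. OOP would hit $11270.40 > $9300, so the cap limits the traveler to $9300 − $7652 = $1648. Insurer: $9046 − $1648 = $7398.

$7398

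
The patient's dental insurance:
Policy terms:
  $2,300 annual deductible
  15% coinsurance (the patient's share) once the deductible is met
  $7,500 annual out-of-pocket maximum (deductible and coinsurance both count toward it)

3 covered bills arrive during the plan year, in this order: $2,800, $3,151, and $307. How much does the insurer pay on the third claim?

$260.95

Claim 1 ($2,800): $2,300 to deductible, leaving $500; patient's 15% is $75. Patient pays $2,375; OOP now $2,375. Plan pays $2,800 − $2,375 = $425.
Claim 2 ($3,151): 15% coinsurance on $3,151 = $472.65. Patient owes $472.65 (running OOP $2,847.65). Insurer: $3,151 − $472.65 = $2,678.35.
Claim 3 ($307): deductible already satisfied, so patient's share is 15% × $307 = $46.05. Cost to patient: $46.05. OOP to date $2,893.70. Plan pays $307 − $46.05 = $260.95.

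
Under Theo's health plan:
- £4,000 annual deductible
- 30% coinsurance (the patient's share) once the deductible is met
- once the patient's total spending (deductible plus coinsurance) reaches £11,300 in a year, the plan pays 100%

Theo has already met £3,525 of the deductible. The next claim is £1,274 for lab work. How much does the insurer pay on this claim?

£3,525 of the £4,000 deductible is already met, leaving £475.
That leaves £1,274 − £475 = £799 for coinsurance.
Coinsurance: £799 × 30% = £239.70.
That puts the patient's cost at £475 + £239.70 = £714.70 before any cap.
Year-to-date out-of-pocket becomes £3,525 + £714.70 = £4,239.70, still under the £11,300 maximum, so no cap applies.
The plan picks up £1,274 − £714.70 = £559.30.

£559.30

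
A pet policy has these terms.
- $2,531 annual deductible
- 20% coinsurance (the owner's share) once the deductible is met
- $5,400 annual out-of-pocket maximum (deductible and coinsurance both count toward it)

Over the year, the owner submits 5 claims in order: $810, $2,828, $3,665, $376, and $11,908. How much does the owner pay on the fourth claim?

Claim 1 — $810: fully absorbed by the deductible. Owner pays $810; OOP now $810.
Claim 2 — $2,828: $1,721 finishes the deductible; $1,107 goes to coinsurance; coinsurance $1,107 × 20% = $221.40. Owner owes $1,942.40 (running OOP $2,752.40).
Claim 3 — $3,665: deductible met; 20% of $3,665 = $733. Owner pays $733; OOP now $3,485.40.
Claim 4 — $376: 20% coinsurance on $376 = $75.20. Cost to owner: $75.20. OOP to date $3,560.60.

$75.20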